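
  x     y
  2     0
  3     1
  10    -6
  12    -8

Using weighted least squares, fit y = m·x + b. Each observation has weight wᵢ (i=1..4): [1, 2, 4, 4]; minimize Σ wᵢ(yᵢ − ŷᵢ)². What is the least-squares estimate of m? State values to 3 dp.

m = -0.916

The normal system MᵀWM·[m, b]ᵀ = MᵀWy is [[998, 96]; [96, 11]]·[m, b]ᵀ = [-618, -54]ᵀ.
Determinant 998·11 − 96² = 1762.
m = ((-618)·11 − 96·(-54))/1762 = -807/881; b = (998·(-54) − 96·(-618))/1762 = 2718/881.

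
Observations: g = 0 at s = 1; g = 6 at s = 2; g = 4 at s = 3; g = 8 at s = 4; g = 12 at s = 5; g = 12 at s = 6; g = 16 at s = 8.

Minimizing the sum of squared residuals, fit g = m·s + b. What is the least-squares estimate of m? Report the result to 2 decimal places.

The normal equations are: 155·m + 29·b = 316;  29·m + 7·b = 58.
det = 155·7 − 29² = 244.
m = (316·7 − 29·58)/244 = 265/122; b = (155·58 − 29·316)/244 = -87/122.

m = 2.17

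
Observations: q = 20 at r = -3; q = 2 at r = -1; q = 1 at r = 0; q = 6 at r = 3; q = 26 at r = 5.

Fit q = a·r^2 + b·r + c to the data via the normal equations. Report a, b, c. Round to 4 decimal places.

Compute the Gram sums: Σr^2·r^2 = 788, Σr^2·r = 124, Σr^2 = 44, Σr·r = 44, Σr = 4, Σ1 = 5.
And Σr^2·q = 886, Σr·q = 86, Σq = 55.
XᵀX·[a, b, c]ᵀ = Xᵀq becomes [[788, 124, 44]; [124, 44, 4]; [44, 4, 5]]·[a, b, c]ᵀ = [886, 86, 55]ᵀ.
Inverting the 3×3 Gram matrix, [a, b, c]ᵀ = [220/147, -655/294, -19/49]ᵀ.

a = 1.4966, b = -2.2279, c = -0.3878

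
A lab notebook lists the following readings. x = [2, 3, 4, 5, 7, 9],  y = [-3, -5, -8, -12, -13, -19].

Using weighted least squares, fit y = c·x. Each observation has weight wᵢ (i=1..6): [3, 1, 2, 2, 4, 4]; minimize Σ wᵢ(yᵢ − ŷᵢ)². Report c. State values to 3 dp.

c = -2.030

The normal equations are: 623·c = -1265.
(Σwᵢ·x·x = 623, Σwᵢ·x·y = -1265.)
Hence c = -1265 / 623 ≈ -2.0305.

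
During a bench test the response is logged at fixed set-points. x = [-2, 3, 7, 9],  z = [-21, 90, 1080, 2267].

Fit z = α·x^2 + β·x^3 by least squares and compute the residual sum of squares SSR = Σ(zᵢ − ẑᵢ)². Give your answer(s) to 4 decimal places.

SSR = 4.1192

The normal system MᵀM·[α, β]ᵀ = Mᵀz is [[9059, 76067]; [76067, 649883]]·[α, β]ᵀ = [237273, 2025681]ᵀ.
Eliminating β: 649883·(row 1) − 76067·(row 2) gives 101101608·α = 649883·237273 − 76067·2025681 = 112212432, so α = 519502/468063.
Then β = (2025681 − 76067·(519502/468063))/649883 = 1398143/468063.
Residuals: -80243/52007, -33301/52007, 54377/52007, -25232/52007; SSR = 214229/52007.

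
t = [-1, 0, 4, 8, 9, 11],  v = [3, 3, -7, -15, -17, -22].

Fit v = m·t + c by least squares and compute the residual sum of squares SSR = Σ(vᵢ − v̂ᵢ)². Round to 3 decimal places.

SSR = 2.706

Setting ∂/∂m … = 0 gives: 283·m + 31·c = -546;  31·m + 6·c = -55.
(Σt·t = 283, Σt = 31, Σ1 = 6, Σt·v = -546, Σv = -55.)
det = 283·6 − 31² = 737.
m = ((-546)·6 − 31·(-55))/737 = -1571/737; c = (283·(-55) − 31·(-546))/737 = 1361/737.
Residuals: -721/737, 850/737, -236/737, 152/737, 249/737, -294/737; SSR = 1994/737.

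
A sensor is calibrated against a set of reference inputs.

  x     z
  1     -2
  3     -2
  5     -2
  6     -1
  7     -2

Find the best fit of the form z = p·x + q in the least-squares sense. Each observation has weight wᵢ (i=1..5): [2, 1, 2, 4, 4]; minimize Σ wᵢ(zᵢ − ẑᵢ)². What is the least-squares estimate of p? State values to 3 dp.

Forming MᵀWM = [[401, 67]; [67, 13]] and MᵀWz = [-110, -22]ᵀ gives MᵀWM·[p, q]ᵀ = MᵀWz.
det = 401·13 − 67² = 724.
p = ((-110)·13 − 67·(-22))/724 = 11/181; q = (401·(-22) − 67·(-110))/724 = -363/181.

p = 0.061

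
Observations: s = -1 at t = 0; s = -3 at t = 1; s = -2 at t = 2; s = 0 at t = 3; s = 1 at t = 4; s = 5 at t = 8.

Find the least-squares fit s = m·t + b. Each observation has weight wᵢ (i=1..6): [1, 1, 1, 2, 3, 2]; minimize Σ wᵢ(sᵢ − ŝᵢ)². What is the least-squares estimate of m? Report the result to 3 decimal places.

Normal-equation sums: Σwᵢ·t·t = 199, Σwᵢ·t = 37, Σwᵢ·1 = 10.
Right-hand side: Σwᵢ·t·s = 85, Σwᵢ·s = 7.
So XᵀWX·[m, b]ᵀ = XᵀWs: [[199, 37]; [37, 10]]·[m, b]ᵀ = [85, 7]ᵀ.
Eliminating b: 10·(row 1) − 37·(row 2) gives 621·m = 10·85 − 37·7 = 591, so m = 197/207.
Then b = (7 − 37·(197/207))/10 = -584/207.

m = 0.952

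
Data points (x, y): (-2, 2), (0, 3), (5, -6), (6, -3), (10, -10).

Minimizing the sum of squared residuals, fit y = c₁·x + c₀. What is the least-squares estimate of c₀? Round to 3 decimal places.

c₀ = 1.246

AᵀA·[c₁, c₀]ᵀ = Aᵀy reads: 165·c₁ + 19·c₀ = -152;  19·c₁ + 5·c₀ = -14.
(Σx·x = 165, Σx = 19, Σ1 = 5, Σx·y = -152, Σy = -14.)
Δ = 165·5 − 19² = 464.
c₁ = ((-152)·5 − 19·(-14))/464 = -247/232; c₀ = (165·(-14) − 19·(-152))/464 = 289/232.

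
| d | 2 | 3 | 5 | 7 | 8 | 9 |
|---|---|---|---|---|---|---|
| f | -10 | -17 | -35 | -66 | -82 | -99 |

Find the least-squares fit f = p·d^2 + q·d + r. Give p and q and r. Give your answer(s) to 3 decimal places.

From the data, Σd^2·d^2 = 13780, Σd^2·d = 1744, Σd^2 = 232, Σd·d = 232, Σd = 34, Σ1 = 6.
And Σd^2·f = -17569, Σd·f = -2255, Σf = -309.
Normal equations: [[13780, 1744, 232]; [1744, 232, 34]; [232, 34, 6]]·[p, q, r]ᵀ = [-17569, -2255, -309]ᵀ.
Row-reducing yields p = -7063/7260, q = -3983/1815, r = -1751/1210.

p = -0.973, q = -2.194, r = -1.447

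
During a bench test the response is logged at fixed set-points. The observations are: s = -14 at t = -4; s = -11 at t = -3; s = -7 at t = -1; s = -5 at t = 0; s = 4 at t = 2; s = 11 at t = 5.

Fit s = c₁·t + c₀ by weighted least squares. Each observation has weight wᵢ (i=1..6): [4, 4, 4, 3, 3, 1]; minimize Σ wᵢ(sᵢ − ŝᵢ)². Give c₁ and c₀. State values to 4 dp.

c₁ = 2.8047, c₀ = -3.2158

From the data, Σwᵢ·t·t = 141, Σwᵢ·t = -21, Σwᵢ·1 = 19.
Moment sums: Σwᵢ·t·s = 463, Σwᵢ·s = -120.
Eliminating c₀: 19·(row 1) − (-21)·(row 2) gives 2238·c₁ = 19·463 − (-21)·(-120) = 6277, so c₁ = 6277/2238.
Then c₀ = ((-120) − (-21)·(6277/2238))/19 = -2399/746.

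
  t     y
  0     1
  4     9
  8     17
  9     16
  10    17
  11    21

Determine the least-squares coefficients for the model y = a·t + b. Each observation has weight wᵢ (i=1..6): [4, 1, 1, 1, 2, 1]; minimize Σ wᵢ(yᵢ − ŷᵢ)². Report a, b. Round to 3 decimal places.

a = 1.710, b = 1.209

The normal equations are: 482·a + 52·b = 887;  52·a + 10·b = 101.
(Σwᵢ·t·t = 482, Σwᵢ·t = 52, Σwᵢ·1 = 10, Σwᵢ·t·y = 887, Σwᵢ·y = 101.)
Determinant 482·10 − 52² = 2116.
a = (887·10 − 52·101)/2116 = 1809/1058; b = (482·101 − 52·887)/2116 = 1279/1058.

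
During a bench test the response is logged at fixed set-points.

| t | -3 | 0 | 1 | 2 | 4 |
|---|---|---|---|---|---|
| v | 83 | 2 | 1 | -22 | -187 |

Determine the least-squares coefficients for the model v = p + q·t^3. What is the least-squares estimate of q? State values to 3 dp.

The normal system XᵀX·[p, q]ᵀ = Xᵀv is [[5, 46]; [46, 4890]]·[p, q]ᵀ = [-123, -14384]ᵀ.
Δ = 5·4890 − 46² = 22334.
p = ((-123)·4890 − 46·(-14384))/22334 = 30097/11167; q = (5·(-14384) − 46·(-123))/22334 = -33131/11167.

q = -2.967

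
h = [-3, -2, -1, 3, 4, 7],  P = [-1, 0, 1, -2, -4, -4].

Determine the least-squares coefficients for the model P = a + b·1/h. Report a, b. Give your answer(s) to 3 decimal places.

AᵀA·[a, b]ᵀ = AᵀP reads: 6·a + (-31/28)·b = -10;  (-31/28)·a + (10973/7056)·b = -61/21.
det = 6·(10973/7056) − (-31/28)² = 19063/2352.
a = ((-10)·(10973/7056) − (-31/28)·(-61/21))/(19063/2352) = -132422/57189; b = (6·(-61/21) − (-31/28)·(-10))/(19063/2352) = -67032/19063.

a = -2.316, b = -3.516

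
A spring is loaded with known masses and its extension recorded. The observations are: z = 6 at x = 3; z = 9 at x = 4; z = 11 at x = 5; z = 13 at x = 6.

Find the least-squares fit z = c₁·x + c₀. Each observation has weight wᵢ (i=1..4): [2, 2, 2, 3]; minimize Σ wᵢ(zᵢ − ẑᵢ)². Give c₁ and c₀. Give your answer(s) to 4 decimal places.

Forming MᵀWM = [[208, 42]; [42, 9]] and MᵀWz = [452, 91]ᵀ gives MᵀWM·[c₁, c₀]ᵀ = MᵀWz.
Eliminating c₀: 9·(row 1) − 42·(row 2) gives 108·c₁ = 9·452 − 42·91 = 246, so c₁ = 41/18.
Then c₀ = (91 − 42·(41/18))/9 = -14/27.

c₁ = 2.2778, c₀ = -0.5185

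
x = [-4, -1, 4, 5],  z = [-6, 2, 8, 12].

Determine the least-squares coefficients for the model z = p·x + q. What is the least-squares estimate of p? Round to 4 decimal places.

p = 1.8148

MᵀM·[p, q]ᵀ = Mᵀz reads: 58·p + 4·q = 114;  4·p + 4·q = 16.
Eliminating q: 4·(row 1) − 4·(row 2) gives 216·p = 4·114 − 4·16 = 392, so p = 49/27.
Then q = (16 − 4·(49/27))/4 = 59/27.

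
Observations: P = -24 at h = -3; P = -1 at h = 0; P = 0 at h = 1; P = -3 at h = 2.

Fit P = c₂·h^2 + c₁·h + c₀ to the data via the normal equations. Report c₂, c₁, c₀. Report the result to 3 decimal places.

Compute the Gram sums: Σh^2·h^2 = 98, Σh^2·h = -18, Σh^2 = 14, Σh·h = 14, Σh = 0, Σ1 = 4.
Right-hand side: Σh^2·P = -228, Σh·P = 66, ΣP = -28.
Inverting the 3×3 Gram matrix, [c₂, c₁, c₀]ᵀ = [-316/181, 447/181, -161/181]ᵀ.

c₂ = -1.746, c₁ = 2.470, c₀ = -0.890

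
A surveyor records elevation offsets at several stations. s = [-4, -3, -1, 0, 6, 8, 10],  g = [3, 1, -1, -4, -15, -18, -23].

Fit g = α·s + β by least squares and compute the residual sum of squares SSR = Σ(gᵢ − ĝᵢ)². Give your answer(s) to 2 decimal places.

SSR = 2.59

The normal system MᵀM·[α, β]ᵀ = Mᵀg is [[226, 16]; [16, 7]]·[α, β]ᵀ = [-478, -57]ᵀ.
Determinant 226·7 − 16² = 1326.
α = ((-478)·7 − 16·(-57))/1326 = -1217/663; β = (226·(-57) − 16·(-478))/1326 = -2617/663.
Residuals: -262/663, -371/663, 737/663, -35/663, -2/51, 419/663, -154/221; SSR = 1720/663.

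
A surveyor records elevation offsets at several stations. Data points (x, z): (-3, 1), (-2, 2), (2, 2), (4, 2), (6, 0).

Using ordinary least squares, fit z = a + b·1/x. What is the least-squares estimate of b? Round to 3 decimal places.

b = 0.071

Sums needed: Σ1 = 5, Σ1/x = 1/12, Σ1/x·1/x = 101/144.
And Σz = 7, Σ1/x·z = 1/6.
So AᵀA·[a, b]ᵀ = Aᵀz: [[5, 1/12]; [1/12, 101/144]]·[a, b]ᵀ = [7, 1/6]ᵀ.
Eliminating b: (101/144)·(row 1) − (1/12)·(row 2) gives (7/2)·a = (101/144)·7 − (1/12)·(1/6) = 235/48, so a = 235/168.
Then b = ((1/6) − (1/12)·(235/168))/(101/144) = 1/14.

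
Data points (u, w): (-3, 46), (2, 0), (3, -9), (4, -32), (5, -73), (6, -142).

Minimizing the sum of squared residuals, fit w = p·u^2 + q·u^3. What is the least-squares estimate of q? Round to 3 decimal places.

q = -1.001

From the data, Σu^2·u^2 = 2355, Σu^2·u^3 = 11957, Σu^3·u^3 = 67899.
And Σu^2·w = -7116, Σu^3·w = -43330.
det = 2355·67899 − 11957² = 16932296.
p = ((-7116)·67899 − 11957·(-43330))/16932296 = 17463763/8466148; q = (2355·(-43330) − 11957·(-7116))/16932296 = -8478069/8466148.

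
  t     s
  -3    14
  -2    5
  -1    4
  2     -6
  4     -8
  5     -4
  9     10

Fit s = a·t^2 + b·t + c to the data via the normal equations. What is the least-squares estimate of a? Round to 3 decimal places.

With design matrix M, MᵀM = [[7556, 890, 140]; [890, 140, 14]; [140, 14, 7]] and Mᵀs = [708, -30, 15]ᵀ.
Inverting the 3×3 Gram matrix, [a, b, c]ᵀ = [6858/13381, -44520/13381, -136125/93667]ᵀ.

a = 0.513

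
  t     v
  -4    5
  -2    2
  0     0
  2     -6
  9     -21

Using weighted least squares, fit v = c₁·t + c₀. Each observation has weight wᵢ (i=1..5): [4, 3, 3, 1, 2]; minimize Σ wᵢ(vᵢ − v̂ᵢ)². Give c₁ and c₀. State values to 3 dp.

Entries of MᵀWM: Σwᵢ·t·t = 242, Σwᵢ·t = -2, Σwᵢ·1 = 13.
Right-hand side: Σwᵢ·t·v = -482, Σwᵢ·v = -22.
Normal equations: [[242, -2]; [-2, 13]]·[c₁, c₀]ᵀ = [-482, -22]ᵀ.
Δ = 242·13 − (-2)² = 3142.
c₁ = ((-482)·13 − (-2)·(-22))/3142 = -3155/1571; c₀ = (242·(-22) − (-2)·(-482))/3142 = -3144/1571.

c₁ = -2.008, c₀ = -2.001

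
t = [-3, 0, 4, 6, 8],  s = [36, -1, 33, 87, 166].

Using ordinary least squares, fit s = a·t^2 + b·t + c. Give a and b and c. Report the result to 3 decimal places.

Sums needed: Σt^2·t^2 = 5729, Σt^2·t = 765, Σt^2 = 125, Σt·t = 125, Σt = 15, Σ1 = 5.
For Xᵀs: Σt^2·s = 14608, Σt·s = 1874, Σs = 321.
So XᵀX·[a, b, c]ᵀ = Xᵀs: [[5729, 765, 125]; [765, 125, 15]; [125, 15, 5]]·[a, b, c]ᵀ = [14608, 1874, 321]ᵀ.
Inverting the 3×3 Gram matrix, [a, b, c]ᵀ = [17135/5622, -32521/9370, -22262/14055]ᵀ.

a = 3.048, b = -3.471, c = -1.584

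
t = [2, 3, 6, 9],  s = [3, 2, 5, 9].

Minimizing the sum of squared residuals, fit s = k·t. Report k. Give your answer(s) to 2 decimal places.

k = 0.95

Forming MᵀM = [[130]] and Mᵀs = [123]ᵀ gives MᵀM·[k]ᵀ = Mᵀs.
Hence k = 123 / 130 ≈ 0.946154.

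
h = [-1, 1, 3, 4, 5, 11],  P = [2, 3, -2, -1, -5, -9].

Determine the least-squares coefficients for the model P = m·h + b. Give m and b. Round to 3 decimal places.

m = -1.026, b = 1.931

AᵀA·[m, b]ᵀ = AᵀP reads: 173·m + 23·b = -133;  23·m + 6·b = -12.
Δ = 173·6 − 23² = 509.
m = ((-133)·6 − 23·(-12))/509 = -522/509; b = (173·(-12) − 23·(-133))/509 = 983/509.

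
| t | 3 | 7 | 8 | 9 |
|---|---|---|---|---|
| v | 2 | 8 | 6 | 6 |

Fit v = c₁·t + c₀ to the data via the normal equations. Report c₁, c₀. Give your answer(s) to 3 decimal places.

c₁ = 0.747, c₀ = 0.458

Sums needed: Σt·t = 203, Σt = 27, Σ1 = 4.
For Mᵀv: Σt·v = 164, Σv = 22.
det = 203·4 − 27² = 83.
c₁ = (164·4 − 27·22)/83 = 62/83; c₀ = (203·22 − 27·164)/83 = 38/83.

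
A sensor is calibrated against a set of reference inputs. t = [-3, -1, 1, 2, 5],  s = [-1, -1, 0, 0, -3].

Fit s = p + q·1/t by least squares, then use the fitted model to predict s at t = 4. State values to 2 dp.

ŝ = -0.92

Forming AᵀA = [[5, 11/30]; [11/30, 2161/900]] and Aᵀs = [-5, 11/15]ᵀ gives AᵀA·[p, q]ᵀ = Aᵀs.
Determinant 5·(2161/900) − (11/30)² = 2671/225.
p = ((-5)·(2161/900) − (11/30)·(11/15))/(2671/225) = -11047/10684; q = (5·(11/15) − (11/30)·(-5))/(2671/225) = 2475/5342.
At t = 4: ŝ = (-11047/10684)·(1) + (2475/5342)·(1/4) = -19619/21368.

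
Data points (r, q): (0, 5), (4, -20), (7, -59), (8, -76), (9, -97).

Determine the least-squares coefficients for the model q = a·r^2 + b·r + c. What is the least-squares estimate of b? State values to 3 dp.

b = -1.944

Normal-equation sums: Σr^2·r^2 = 13314, Σr^2·r = 1648, Σr^2 = 210, Σr·r = 210, Σr = 28, Σ1 = 5.
Moment sums: Σr^2·q = -15932, Σr·q = -1974, Σq = -247.
So AᵀA·[a, b, c]ᵀ = Aᵀq: [[13314, 1648, 210]; [1648, 210, 28]; [210, 28, 5]]·[a, b, c]ᵀ = [-15932, -1974, -247]ᵀ.
Solving the 3×3 system (Gaussian elimination) gives a = -21035/20371, b = -39599/20371, c = 98897/20371.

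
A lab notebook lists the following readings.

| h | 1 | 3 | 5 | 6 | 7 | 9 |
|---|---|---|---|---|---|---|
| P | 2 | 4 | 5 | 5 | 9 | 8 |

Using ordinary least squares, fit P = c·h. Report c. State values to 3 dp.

c = 1.015

Normal-equation sums: Σh·h = 201.
Moment sums: Σh·P = 204.
MᵀM·[c]ᵀ = MᵀP becomes [[201]]·[c]ᵀ = [204]ᵀ.
Hence c = 204 / 201 ≈ 1.01493.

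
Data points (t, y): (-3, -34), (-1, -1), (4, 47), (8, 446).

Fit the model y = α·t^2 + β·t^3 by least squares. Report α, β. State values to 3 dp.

Sums needed: Σt^2·t^2 = 4434, Σt^2·t^3 = 33548, Σt^3·t^3 = 266970.
For Aᵀy: Σt^2·y = 28989, Σt^3·y = 232279.
Determinant 4434·266970 − 33548² = 58276676.
α = (28989·266970 − 33548·232279)/58276676 = -26651281/29138338; β = (4434·232279 − 33548·28989)/58276676 = 28701057/29138338.

α = -0.915, β = 0.985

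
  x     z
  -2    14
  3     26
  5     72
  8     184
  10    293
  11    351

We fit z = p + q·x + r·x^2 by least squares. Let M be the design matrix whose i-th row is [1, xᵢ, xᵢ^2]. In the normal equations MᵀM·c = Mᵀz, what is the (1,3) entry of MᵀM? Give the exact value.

323

Row 1 ↔ basis 1, column 3 ↔ basis x^2, so (MᵀM)_{1,3} = Σᵢ x^2 = (1)·(4) + (1)·(9) + (1)·(25) + (1)·(64) + (1)·(100) + (1)·(121) = 323.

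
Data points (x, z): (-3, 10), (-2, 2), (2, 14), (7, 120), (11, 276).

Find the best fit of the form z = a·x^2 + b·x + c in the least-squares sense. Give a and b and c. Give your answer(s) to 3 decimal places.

a = 2.011, b = 2.956, c = 0.310

With design matrix M, MᵀM = [[17155, 1647, 187]; [1647, 187, 15]; [187, 15, 5]] and Mᵀz = [39430, 3870, 422]ᵀ.
Row-reducing yields a = 82806/41171, b = 121704/41171, c = 12776/41171.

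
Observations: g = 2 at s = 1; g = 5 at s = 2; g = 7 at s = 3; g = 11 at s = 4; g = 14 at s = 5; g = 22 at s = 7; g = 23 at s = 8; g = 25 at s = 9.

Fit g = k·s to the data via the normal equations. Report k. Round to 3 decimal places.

From the data, Σs·s = 249.
Moment sums: Σs·g = 710.
MᵀM·[k]ᵀ = Mᵀg becomes [[249]]·[k]ᵀ = [710]ᵀ.
Hence k = 710 / 249 ≈ 2.85141.

k = 2.851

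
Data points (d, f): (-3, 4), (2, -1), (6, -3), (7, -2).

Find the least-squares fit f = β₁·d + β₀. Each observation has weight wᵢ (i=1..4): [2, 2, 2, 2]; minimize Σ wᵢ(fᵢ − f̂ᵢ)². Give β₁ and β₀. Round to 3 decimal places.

β₁ = -0.645, β₀ = 1.435

Normal-equation sums: Σwᵢ·d·d = 196, Σwᵢ·d = 24, Σwᵢ·1 = 8.
And Σwᵢ·d·f = -92, Σwᵢ·f = -4.
Normal equations: [[196, 24]; [24, 8]]·[β₁, β₀]ᵀ = [-92, -4]ᵀ.
Eliminating β₀: 8·(row 1) − 24·(row 2) gives 992·β₁ = 8·(-92) − 24·(-4) = -640, so β₁ = -20/31.
Then β₀ = ((-4) − 24·(-20/31))/8 = 89/62.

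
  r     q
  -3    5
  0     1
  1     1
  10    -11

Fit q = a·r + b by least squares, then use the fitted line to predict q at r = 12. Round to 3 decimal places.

XᵀX·[a, b]ᵀ = Xᵀq reads: 110·a + 8·b = -124;  8·a + 4·b = -4.
(Σr·r = 110, Σr = 8, Σ1 = 4, Σr·q = -124, Σq = -4.)
det = 110·4 − 8² = 376.
a = ((-124)·4 − 8·(-4))/376 = -58/47; b = (110·(-4) − 8·(-124))/376 = 69/47.
At r = 12: q̂ = (-58/47)·(12) + (69/47)·(1) = -627/47.

q̂ = -13.340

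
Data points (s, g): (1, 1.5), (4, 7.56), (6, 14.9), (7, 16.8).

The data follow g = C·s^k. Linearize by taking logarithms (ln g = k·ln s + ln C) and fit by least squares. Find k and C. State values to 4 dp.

k = 1.2524, C = 1.4674

Linearized form: ln g = k·ln s + ln C. From the 4 transformed points,
Sums: Σln s = 5.1240, Σ(ln s)² = 8.9188, Σln g = 7.9511, Σln s·ln g = 13.1346.
Normal system: [[8.9188, 5.1240]; [5.1240, 4]]·[k, ln C]ᵀ = [13.1346, 7.9511]ᵀ.
Solving (det = 9.4201): k = 1.25237, ln C = 0.38349, so C = exp(0.38349) = 1.46740.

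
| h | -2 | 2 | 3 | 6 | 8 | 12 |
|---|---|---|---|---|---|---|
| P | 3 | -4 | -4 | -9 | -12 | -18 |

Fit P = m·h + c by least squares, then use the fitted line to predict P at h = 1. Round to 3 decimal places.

The normal system MᵀM·[m, c]ᵀ = MᵀP is [[261, 29]; [29, 6]]·[m, c]ᵀ = [-392, -44]ᵀ.
Δ = 261·6 − 29² = 725.
m = ((-392)·6 − 29·(-44))/725 = -1076/725; c = (261·(-44) − 29·(-392))/725 = -4/25.
At h = 1: P̂ = (-1076/725)·(1) + (-4/25)·(1) = -1192/725.

P̂ = -1.644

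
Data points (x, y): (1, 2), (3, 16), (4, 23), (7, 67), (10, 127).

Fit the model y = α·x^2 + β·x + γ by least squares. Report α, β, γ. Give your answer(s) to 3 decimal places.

From the data, Σx^2·x^2 = 12739, Σx^2·x = 1435, Σx^2 = 175, Σx·x = 175, Σx = 25, Σ1 = 5.
Right-hand side: Σx^2·y = 16497, Σx·y = 1881, Σy = 235.
Normal equations: [[12739, 1435, 175]; [1435, 175, 25]; [175, 25, 5]]·[α, β, γ]ᵀ = [16497, 1881, 235]ᵀ.
Solving the 3×3 system (Gaussian elimination) gives α = 16/15, β = 163/75, γ = -6/5.

α = 1.067, β = 2.173, γ = -1.200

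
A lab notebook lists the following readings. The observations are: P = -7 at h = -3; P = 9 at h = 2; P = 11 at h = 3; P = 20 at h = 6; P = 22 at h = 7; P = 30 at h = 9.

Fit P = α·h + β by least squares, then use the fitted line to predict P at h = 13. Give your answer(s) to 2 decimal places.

From the data, Σh·h = 188, Σh = 24, Σ1 = 6.
Moment sums: Σh·P = 616, ΣP = 85.
Normal equations: [[188, 24]; [24, 6]]·[α, β]ᵀ = [616, 85]ᵀ.
Eliminating β: 6·(row 1) − 24·(row 2) gives 552·α = 6·616 − 24·85 = 1656, so α = 3.
Then β = (85 − 24·3)/6 = 13/6.
At h = 13: P̂ = (3)·(13) + (13/6)·(1) = 247/6.

P̂ = 41.17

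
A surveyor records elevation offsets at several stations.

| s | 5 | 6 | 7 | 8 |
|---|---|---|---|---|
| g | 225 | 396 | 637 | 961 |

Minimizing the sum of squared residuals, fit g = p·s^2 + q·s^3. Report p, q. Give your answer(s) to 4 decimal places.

p = -1.0417, q = 2.0069

Normal-equation sums: Σs^2·s^2 = 8418, Σs^2·s^3 = 60476, Σs^3·s^3 = 442074.
Right-hand side: Σs^2·g = 112598, Σs^3·g = 824184.
MᵀM·[p, q]ᵀ = Mᵀg becomes [[8418, 60476]; [60476, 442074]]·[p, q]ᵀ = [112598, 824184]ᵀ.
Eliminating q: 442074·(row 1) − 60476·(row 2) gives 64032356·p = 442074·112598 − 60476·824184 = -66703332, so p = -16675833/16008089.
Then q = (824184 − 60476·(-16675833/16008089))/442074 = 32126066/16008089.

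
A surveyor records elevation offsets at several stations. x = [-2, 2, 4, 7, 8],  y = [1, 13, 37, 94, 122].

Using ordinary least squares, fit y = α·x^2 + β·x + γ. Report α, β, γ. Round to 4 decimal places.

The normal system MᵀM·[α, β, γ]ᵀ = Mᵀy is [[6785, 919, 137]; [919, 137, 19]; [137, 19, 5]]·[α, β, γ]ᵀ = [13062, 1806, 267]ᵀ.
Row-reducing yields α = 7925/5236, β = 15223/5236, γ = 2305/2618.

α = 1.5136, β = 2.9074, γ = 0.8804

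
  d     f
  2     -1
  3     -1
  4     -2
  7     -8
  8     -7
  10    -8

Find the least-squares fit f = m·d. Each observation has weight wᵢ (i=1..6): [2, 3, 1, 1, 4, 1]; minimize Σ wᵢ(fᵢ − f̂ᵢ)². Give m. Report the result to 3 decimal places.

From the data, Σwᵢ·d·d = 456.
For AᵀWf: Σwᵢ·d·f = -381.
Normal equations: [[456]]·[m]ᵀ = [-381]ᵀ.
Hence m = -381 / 456 ≈ -0.835526.

m = -0.836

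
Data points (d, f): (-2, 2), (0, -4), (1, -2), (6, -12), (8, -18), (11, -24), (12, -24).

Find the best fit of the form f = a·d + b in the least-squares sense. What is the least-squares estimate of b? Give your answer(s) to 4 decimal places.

b = -1.9134

Compute the Gram sums: Σd·d = 370, Σd = 36, Σ1 = 7.
Right-hand side: Σd·f = -774, Σf = -82.
Normal equations: [[370, 36]; [36, 7]]·[a, b]ᵀ = [-774, -82]ᵀ.
Δ = 370·7 − 36² = 1294.
a = ((-774)·7 − 36·(-82))/1294 = -1233/647; b = (370·(-82) − 36·(-774))/1294 = -1238/647.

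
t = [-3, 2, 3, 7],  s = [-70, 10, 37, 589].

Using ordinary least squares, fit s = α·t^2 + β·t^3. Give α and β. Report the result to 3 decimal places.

α = -1.814, β = 1.977

Setting ∂/∂α … = 0 gives: 2579·α + 16839·β = 28604;  16839·α + 119171·β = 204996.
(Σt^2·t^2 = 2579, Σt^2·t^3 = 16839, Σt^3·t^3 = 119171, Σt^2·s = 28604, Σt^3·s = 204996.)
Determinant 2579·119171 − 16839² = 23790088.
α = (28604·119171 − 16839·204996)/23790088 = -5395045/2973761; β = (2579·204996 − 16839·28604)/23790088 = 5877741/2973761.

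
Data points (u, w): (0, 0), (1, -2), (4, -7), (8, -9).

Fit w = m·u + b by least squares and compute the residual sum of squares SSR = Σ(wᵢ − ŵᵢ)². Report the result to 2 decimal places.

AᵀA·[m, b]ᵀ = Aᵀw reads: 81·m + 13·b = -102;  13·m + 4·b = -18.
(Σu·u = 81, Σu = 13, Σ1 = 4, Σu·w = -102, Σw = -18.)
Determinant 81·4 − 13² = 155.
m = ((-102)·4 − 13·(-18))/155 = -174/155; b = (81·(-18) − 13·(-102))/155 = -132/155.
Residuals: 132/155, -4/155, -257/155, 129/155; SSR = 646/155.

SSR = 4.17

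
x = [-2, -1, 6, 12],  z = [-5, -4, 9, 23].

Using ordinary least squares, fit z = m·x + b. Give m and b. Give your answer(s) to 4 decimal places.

m = 2.0019, b = -1.7573

The normal system MᵀM·[m, b]ᵀ = Mᵀz is [[185, 15]; [15, 4]]·[m, b]ᵀ = [344, 23]ᵀ.
Eliminating b: 4·(row 1) − 15·(row 2) gives 515·m = 4·344 − 15·23 = 1031, so m = 1031/515.
Then b = (23 − 15·(1031/515))/4 = -181/103.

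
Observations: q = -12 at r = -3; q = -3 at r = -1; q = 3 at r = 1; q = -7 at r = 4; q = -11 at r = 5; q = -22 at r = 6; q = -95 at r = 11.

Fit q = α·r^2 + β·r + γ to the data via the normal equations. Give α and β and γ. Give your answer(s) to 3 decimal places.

Entries of AᵀA: Σr^2·r^2 = 16901, Σr^2·r = 1709, Σr^2 = 209, Σr·r = 209, Σr = 23, Σ1 = 7.
And Σr^2·q = -12782, Σr·q = -1218, Σq = -147.
AᵀA·[α, β, γ]ᵀ = Aᵀq becomes [[16901, 1709, 209]; [1709, 209, 23]; [209, 23, 7]]·[α, β, γ]ᵀ = [-12782, -1218, -147]ᵀ.
Row-reducing yields α = -1289701/1320882, β = 2605099/1320882, γ = 368109/220147.

α = -0.976, β = 1.972, γ = 1.672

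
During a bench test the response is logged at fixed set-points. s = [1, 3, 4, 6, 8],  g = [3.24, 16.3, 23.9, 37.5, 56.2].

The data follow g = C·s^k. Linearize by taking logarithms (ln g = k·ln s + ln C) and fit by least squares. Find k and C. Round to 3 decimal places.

With ln gᵢ as the transformed response and ln sᵢ as the regressor:
AᵀA = [[10.6632, 6.3561]; [6.3561, 5]], rhs = [22.3382, 14.7939]ᵀ  (here Σln s = 6.3561, Σ(ln s)² = 10.6632, Σln g = 14.7939, Σln s·ln g = 22.3382).
Δ = 10.6632·5 − (6.3561)² = 12.9161; k = (22.3382·5 − 6.3561·14.7939)/12.9161 = 1.36724, ln C = (10.6632·14.7939 − 6.3561·22.3382)/12.9161 = 1.22071, so C = exp(1.22071) = 3.38958.

k = 1.367, C = 3.390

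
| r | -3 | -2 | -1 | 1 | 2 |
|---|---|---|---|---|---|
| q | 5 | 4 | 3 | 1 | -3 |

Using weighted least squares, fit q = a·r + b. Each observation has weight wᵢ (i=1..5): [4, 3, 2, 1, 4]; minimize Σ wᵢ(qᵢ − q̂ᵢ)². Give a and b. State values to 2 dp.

a = -1.57, b = 0.69

The normal system AᵀWA·[a, b]ᵀ = AᵀWq is [[67, -11]; [-11, 14]]·[a, b]ᵀ = [-113, 27]ᵀ.
det = 67·14 − (-11)² = 817.
a = ((-113)·14 − (-11)·27)/817 = -1285/817; b = (67·27 − (-11)·(-113))/817 = 566/817.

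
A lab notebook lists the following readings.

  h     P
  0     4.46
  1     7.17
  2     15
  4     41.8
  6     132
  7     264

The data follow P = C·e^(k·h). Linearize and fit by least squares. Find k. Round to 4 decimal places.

With ln Pᵢ as the transformed response and hᵢ as the regressor:
Sums: Σh = 20.0000, Σ(h)² = 106.0000, Σln P = 20.3648, Σh·ln P = 90.6460.
Normal system: [[106.0000, 20.0000]; [20.0000, 6]]·[k, ln C]ᵀ = [90.6460, 20.3648]ᵀ.
Solving (det = 236.0000): k = 0.57873, ln C = 1.46501.

k = 0.5787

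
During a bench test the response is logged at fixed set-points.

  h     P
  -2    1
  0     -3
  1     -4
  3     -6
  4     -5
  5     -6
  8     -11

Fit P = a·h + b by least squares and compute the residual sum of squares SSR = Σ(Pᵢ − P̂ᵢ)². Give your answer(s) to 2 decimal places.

SSR = 6.78

Entries of XᵀX: Σh·h = 119, Σh = 19, Σ1 = 7.
Right-hand side: Σh·P = -162, ΣP = -34.
So XᵀX·[a, b]ᵀ = XᵀP: [[119, 19]; [19, 7]]·[a, b]ᵀ = [-162, -34]ᵀ.
Determinant 119·7 − 19² = 472.
a = ((-162)·7 − 19·(-34))/472 = -61/59; b = (119·(-34) − 19·(-162))/472 = -121/59.
Residuals: 58/59, -56/59, -54/59, -50/59, 70/59, 72/59, -40/59; SSR = 400/59.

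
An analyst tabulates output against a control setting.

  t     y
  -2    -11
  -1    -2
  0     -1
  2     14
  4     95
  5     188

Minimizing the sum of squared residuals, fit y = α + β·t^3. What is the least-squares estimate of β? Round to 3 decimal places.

Sums needed: Σ1 = 6, Σt^3 = 188, Σt^3·t^3 = 19850.
And Σy = 283, Σt^3·y = 29782.
det = 6·19850 − 188² = 83756.
α = (283·19850 − 188·29782)/83756 = 9267/41878; β = (6·29782 − 188·283)/83756 = 31372/20939.

β = 1.498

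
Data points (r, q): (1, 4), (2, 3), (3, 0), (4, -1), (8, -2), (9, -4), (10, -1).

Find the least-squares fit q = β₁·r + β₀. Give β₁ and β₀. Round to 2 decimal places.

β₁ = -0.64, β₀ = 3.23

Setting ∂/∂β₁ … = 0 gives: 275·β₁ + 37·β₀ = -56;  37·β₁ + 7·β₀ = -1.
Eliminating β₀: 7·(row 1) − 37·(row 2) gives 556·β₁ = 7·(-56) − 37·(-1) = -355, so β₁ = -355/556.
Then β₀ = ((-1) − 37·(-355/556))/7 = 1797/556.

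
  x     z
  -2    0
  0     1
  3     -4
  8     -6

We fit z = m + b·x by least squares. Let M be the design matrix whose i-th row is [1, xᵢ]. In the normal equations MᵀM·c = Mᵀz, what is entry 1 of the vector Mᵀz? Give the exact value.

-9

Entry 1 ↔ basis 1, so (Mᵀz)_{1} = Σᵢ zᵢ = (1)·(0) + (1)·(1) + (1)·(-4) + (1)·(-6) = -9.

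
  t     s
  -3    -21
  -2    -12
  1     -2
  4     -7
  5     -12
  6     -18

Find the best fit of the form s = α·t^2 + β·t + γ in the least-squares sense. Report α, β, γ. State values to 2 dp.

AᵀA·[α, β, γ]ᵀ = Aᵀs reads: 2275·α + 371·β + 91·γ = -1299;  371·α + 91·β + 11·γ = -111;  91·α + 11·β + 6·γ = -72.
(Σt^2·t^2 = 2275, Σt^2·t = 371, Σt^2 = 91, Σt·t = 91, Σt = 11, Σ1 = 6, Σt^2·s = -1299, Σt·s = -111, Σs = -72.)
Solving the 3×3 system (Gaussian elimination) gives α = -379/434, β = 4361/1550, γ = -3033/775.

α = -0.87, β = 2.81, γ = -3.91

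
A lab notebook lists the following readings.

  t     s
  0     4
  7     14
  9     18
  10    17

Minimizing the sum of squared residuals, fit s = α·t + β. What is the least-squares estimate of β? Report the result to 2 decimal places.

β = 4.14

From the data, Σt·t = 230, Σt = 26, Σ1 = 4.
For Xᵀs: Σt·s = 430, Σs = 53.
XᵀX·[α, β]ᵀ = Xᵀs becomes [[230, 26]; [26, 4]]·[α, β]ᵀ = [430, 53]ᵀ.
det = 230·4 − 26² = 244.
α = (430·4 − 26·53)/244 = 171/122; β = (230·53 − 26·430)/244 = 505/122.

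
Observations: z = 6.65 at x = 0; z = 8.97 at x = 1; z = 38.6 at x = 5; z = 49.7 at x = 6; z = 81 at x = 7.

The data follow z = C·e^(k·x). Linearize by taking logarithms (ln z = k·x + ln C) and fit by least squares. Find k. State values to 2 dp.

With ln zᵢ as the transformed response and xᵢ as the regressor:
Sums: Σx = 19.0000, Σ(x)² = 111.0000, Σln z = 16.0422, Σx·ln z = 74.6573.
Normal system: [[111.0000, 19.0000]; [19.0000, 5]]·[k, ln C]ᵀ = [74.6573, 16.0422]ᵀ.
Solving (det = 194.0000): k = 0.35301, ln C = 1.86699.

k = 0.35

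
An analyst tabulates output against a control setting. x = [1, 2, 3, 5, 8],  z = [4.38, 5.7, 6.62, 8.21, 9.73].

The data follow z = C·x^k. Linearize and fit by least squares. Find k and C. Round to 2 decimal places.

With ln zᵢ as the transformed response and ln xᵢ as the regressor:
Σln x = 5.4806, Σ(ln x)² = 8.6018, Σln z = 9.4882, Σln x·ln z = 11.4025.
Equations: 8.6018·k + 5.4806·ln C = 11.4025;  5.4806·k + 5·ln C = 9.4882.
Δ = 8.6018·5 − (5.4806)² = 12.9714; k = (11.4025·5 − 5.4806·9.4882)/12.9714 = 0.38632, ln C = (8.6018·9.4882 − 5.4806·11.4025)/12.9714 = 1.47418, so C = exp(1.47418) = 4.36743.

k = 0.39, C = 4.37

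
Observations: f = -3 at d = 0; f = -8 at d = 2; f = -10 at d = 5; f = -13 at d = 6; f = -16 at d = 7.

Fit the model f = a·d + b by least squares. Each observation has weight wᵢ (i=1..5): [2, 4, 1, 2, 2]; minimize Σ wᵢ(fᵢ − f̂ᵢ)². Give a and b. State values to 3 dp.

With design matrix A, AᵀWA = [[211, 39]; [39, 11]] and AᵀWf = [-494, -106]ᵀ.
Determinant 211·11 − 39² = 800.
a = ((-494)·11 − 39·(-106))/800 = -13/8; b = (211·(-106) − 39·(-494))/800 = -31/8.

a = -1.625, b = -3.875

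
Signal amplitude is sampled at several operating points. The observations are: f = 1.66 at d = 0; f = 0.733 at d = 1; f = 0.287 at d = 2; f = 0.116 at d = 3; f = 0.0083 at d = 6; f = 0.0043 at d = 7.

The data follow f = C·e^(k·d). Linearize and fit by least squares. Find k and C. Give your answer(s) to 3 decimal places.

k = -0.865, C = 1.644

Taking logs, ln f = k·d + ln C, so regress ln f on d.
XᵀX = [[99.0000, 19.0000]; [19.0000, 6]], rhs = [-76.1626, -13.4469]ᵀ  (here Σd = 19.0000, Σ(d)² = 99.0000, Σln f = -13.4469, Σd·ln f = -76.1626).
Solving (det = 233.0000): k = -0.86474, ln C = 0.49721, so C = exp(0.49721) = 1.64413.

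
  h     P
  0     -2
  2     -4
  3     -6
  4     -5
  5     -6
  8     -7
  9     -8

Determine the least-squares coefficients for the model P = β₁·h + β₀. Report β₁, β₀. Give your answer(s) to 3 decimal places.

Forming XᵀX = [[199, 31]; [31, 7]] and XᵀP = [-204, -38]ᵀ gives XᵀX·[β₁, β₀]ᵀ = XᵀP.
det = 199·7 − 31² = 432.
β₁ = ((-204)·7 − 31·(-38))/432 = -125/216; β₀ = (199·(-38) − 31·(-204))/432 = -619/216.

β₁ = -0.579, β₀ = -2.866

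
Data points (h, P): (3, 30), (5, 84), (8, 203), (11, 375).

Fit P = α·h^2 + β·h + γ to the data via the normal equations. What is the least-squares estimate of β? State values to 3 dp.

Entries of XᵀX: Σh^2·h^2 = 19443, Σh^2·h = 1995, Σh^2 = 219, Σh·h = 219, Σh = 27, Σ1 = 4.
Right-hand side: Σh^2·P = 60737, Σh·P = 6259, ΣP = 692.
Solving the 3×3 system (Gaussian elimination) gives α = 4253/1524, β = 2017/508, γ = -837/127.

β = 3.970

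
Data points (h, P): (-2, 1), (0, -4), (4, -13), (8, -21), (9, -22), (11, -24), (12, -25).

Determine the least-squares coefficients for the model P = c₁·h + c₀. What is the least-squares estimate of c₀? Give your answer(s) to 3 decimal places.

Setting ∂/∂c₁ … = 0 gives: 430·c₁ + 42·c₀ = -984;  42·c₁ + 7·c₀ = -108.
Δ = 430·7 − 42² = 1246.
c₁ = ((-984)·7 − 42·(-108))/1246 = -168/89; c₀ = (430·(-108) − 42·(-984))/1246 = -2556/623.

c₀ = -4.103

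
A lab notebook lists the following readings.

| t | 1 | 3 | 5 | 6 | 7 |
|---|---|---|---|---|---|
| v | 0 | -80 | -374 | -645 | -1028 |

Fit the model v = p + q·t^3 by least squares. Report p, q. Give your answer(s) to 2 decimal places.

p = 2.04, q = -3.00

The normal equations are: 5·p + 712·q = -2127;  712·p + 180660·q = -540834.
(Σ1 = 5, Σt^3 = 712, Σt^3·t^3 = 180660, Σv = -2127, Σt^3·v = -540834.)
det = 5·180660 − 712² = 396356.
p = ((-2127)·180660 − 712·(-540834))/396356 = 202497/99089; q = (5·(-540834) − 712·(-2127))/396356 = -594873/198178.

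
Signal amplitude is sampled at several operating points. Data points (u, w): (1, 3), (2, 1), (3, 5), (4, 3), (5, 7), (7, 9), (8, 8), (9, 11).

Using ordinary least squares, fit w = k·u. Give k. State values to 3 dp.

k = 1.177

The normal equations are: 249·k = 293.
(Σu·u = 249, Σu·w = 293.)
Hence k = 293 / 249 ≈ 1.17671.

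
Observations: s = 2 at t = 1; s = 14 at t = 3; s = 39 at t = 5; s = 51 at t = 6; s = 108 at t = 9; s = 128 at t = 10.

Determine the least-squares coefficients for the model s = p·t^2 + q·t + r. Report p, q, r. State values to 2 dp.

p = 1.02, q = 2.95, r = -2.58

Sums needed: Σt^2·t^2 = 18564, Σt^2·t = 2098, Σt^2 = 252, Σt·t = 252, Σt = 34, Σ1 = 6.
Moment sums: Σt^2·s = 24487, Σt·s = 2797, Σs = 342.
XᵀX·[p, q, r]ᵀ = Xᵀs becomes [[18564, 2098, 252]; [2098, 252, 34]; [252, 34, 6]]·[p, q, r]ᵀ = [24487, 2797, 342]ᵀ.
Solving the 3×3 system (Gaussian elimination) gives p = 18826/18435, q = 7241/2458, r = -95279/36870.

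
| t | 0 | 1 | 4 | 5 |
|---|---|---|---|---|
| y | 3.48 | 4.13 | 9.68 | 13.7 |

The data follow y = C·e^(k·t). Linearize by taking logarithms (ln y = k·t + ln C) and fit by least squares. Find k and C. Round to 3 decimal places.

k = 0.277, C = 3.308

Let Y = ln y. Fitting Y = k·t + ln C by least squares:
Σt = 10.0000, Σ(t)² = 42.0000, Σln y = 7.5528, Σt·ln y = 23.5855.
Equations: 42.0000·k + 10.0000·ln C = 23.5855;  10.0000·k + 4·ln C = 7.5528.
Slope k = (n·Σt·ln y − Σt·Σln y)/(n·Σ(t)² − (Σt)²) = (4·23.5855 − 10.0000·7.5528)/68.0000 = 0.27668; ln C = (Σln y − k·Σt)/n = 1.19649, so C = exp(1.19649) = 3.30848.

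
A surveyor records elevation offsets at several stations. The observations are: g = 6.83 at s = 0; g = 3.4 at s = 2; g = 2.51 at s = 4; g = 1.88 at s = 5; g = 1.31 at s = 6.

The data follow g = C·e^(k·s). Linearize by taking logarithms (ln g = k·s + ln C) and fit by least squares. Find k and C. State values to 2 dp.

Linearized form: ln g = k·s + ln C. From the 5 transformed points,
Over the data: Σs = 17.0000, Σ(s)² = 81.0000, Σln g = 4.9667, Σs·ln g = 10.9052.
Normal system: [[81.0000, 17.0000]; [17.0000, 5]]·[k, ln C]ᵀ = [10.9052, 4.9667]ᵀ.
Slope k = (n·Σs·ln g − Σs·Σln g)/(n·Σ(s)² − (Σs)²) = (5·10.9052 − 17.0000·4.9667)/116.0000 = -0.25782; ln C = (Σln g − k·Σs)/n = 1.86994, so C = exp(1.86994) = 6.48789.

k = -0.26, C = 6.49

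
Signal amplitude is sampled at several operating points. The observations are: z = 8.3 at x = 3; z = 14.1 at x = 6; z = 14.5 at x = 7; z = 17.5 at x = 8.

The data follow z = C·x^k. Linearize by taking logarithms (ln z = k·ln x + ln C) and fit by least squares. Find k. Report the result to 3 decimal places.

k = 0.728

Linearized form: ln z = k·ln x + ln C. From the 4 transformed points,
Σln x = 6.9157, Σ(ln x)² = 12.5280, Σln z = 10.2988, Σln x·ln z = 18.2217.
Normal system: [[12.5280, 6.9157]; [6.9157, 4]]·[k, ln C]ᵀ = [18.2217, 10.2988]ᵀ.
Slope k = (n·Σln x·ln z − Σln x·Σln z)/(n·Σ(ln x)² − (Σln x)²) = (4·18.2217 − 6.9157·10.2988)/2.2847 = 0.72797; ln C = (Σln z − k·Σln x)/n = 1.31608.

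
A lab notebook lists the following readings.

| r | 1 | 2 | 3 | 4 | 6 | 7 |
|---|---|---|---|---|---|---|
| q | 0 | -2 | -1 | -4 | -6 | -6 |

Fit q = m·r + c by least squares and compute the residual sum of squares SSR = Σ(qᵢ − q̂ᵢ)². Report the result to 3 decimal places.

SSR = 3.267

Normal-equation sums: Σr·r = 115, Σr = 23, Σ1 = 6.
And Σr·q = -101, Σq = -19.
Eliminating c: 6·(row 1) − 23·(row 2) gives 161·m = 6·(-101) − 23·(-19) = -169, so m = -169/161.
Then c = ((-19) − 23·(-169/161))/6 = 6/7.
Residuals: 31/161, -122/161, 208/161, -106/161, -90/161, 79/161; SSR = 526/161.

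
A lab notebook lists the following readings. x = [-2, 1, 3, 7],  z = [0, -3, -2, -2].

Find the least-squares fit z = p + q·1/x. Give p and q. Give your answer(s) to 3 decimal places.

p = -1.271, q = -1.963

Setting ∂/∂p … = 0 gives: 4·p + (41/42)·q = -7;  (41/42)·p + (2437/1764)·q = -83/21.
(Σ1 = 4, Σ1/x = 41/42, Σ1/x·1/x = 2437/1764, Σz = -7, Σ1/x·z = -83/21.)
det = 4·(2437/1764) − (41/42)² = 2689/588.
p = ((-7)·(2437/1764) − (41/42)·(-83/21))/(2689/588) = -10253/8067; q = (4·(-83/21) − (41/42)·(-7))/(2689/588) = -5278/2689.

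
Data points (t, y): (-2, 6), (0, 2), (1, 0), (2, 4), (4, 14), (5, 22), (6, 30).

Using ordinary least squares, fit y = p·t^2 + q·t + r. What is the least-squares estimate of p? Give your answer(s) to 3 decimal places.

Compute the Gram sums: Σt^2·t^2 = 2210, Σt^2·t = 406, Σt^2 = 86, Σt·t = 86, Σt = 16, Σ1 = 7.
Moment sums: Σt^2·y = 1894, Σt·y = 342, Σy = 78.
So XᵀX·[p, q, r]ᵀ = Xᵀy: [[2210, 406, 86]; [406, 86, 16]; [86, 16, 7]]·[p, q, r]ᵀ = [1894, 342, 78]ᵀ.
Solving the 3×3 system (Gaussian elimination) gives p = 10469/11508, q = -6241/11508, r = 2313/1918.

p = 0.910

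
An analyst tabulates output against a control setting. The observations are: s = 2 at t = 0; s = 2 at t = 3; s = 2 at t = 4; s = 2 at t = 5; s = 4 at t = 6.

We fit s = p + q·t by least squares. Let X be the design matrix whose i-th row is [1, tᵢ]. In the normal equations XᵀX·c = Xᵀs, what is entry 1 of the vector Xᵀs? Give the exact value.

Entry 1 ↔ basis 1, so (Xᵀs)_{1} = Σᵢ sᵢ = (1)·(2) + (1)·(2) + (1)·(2) + (1)·(2) + (1)·(4) = 12.

12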